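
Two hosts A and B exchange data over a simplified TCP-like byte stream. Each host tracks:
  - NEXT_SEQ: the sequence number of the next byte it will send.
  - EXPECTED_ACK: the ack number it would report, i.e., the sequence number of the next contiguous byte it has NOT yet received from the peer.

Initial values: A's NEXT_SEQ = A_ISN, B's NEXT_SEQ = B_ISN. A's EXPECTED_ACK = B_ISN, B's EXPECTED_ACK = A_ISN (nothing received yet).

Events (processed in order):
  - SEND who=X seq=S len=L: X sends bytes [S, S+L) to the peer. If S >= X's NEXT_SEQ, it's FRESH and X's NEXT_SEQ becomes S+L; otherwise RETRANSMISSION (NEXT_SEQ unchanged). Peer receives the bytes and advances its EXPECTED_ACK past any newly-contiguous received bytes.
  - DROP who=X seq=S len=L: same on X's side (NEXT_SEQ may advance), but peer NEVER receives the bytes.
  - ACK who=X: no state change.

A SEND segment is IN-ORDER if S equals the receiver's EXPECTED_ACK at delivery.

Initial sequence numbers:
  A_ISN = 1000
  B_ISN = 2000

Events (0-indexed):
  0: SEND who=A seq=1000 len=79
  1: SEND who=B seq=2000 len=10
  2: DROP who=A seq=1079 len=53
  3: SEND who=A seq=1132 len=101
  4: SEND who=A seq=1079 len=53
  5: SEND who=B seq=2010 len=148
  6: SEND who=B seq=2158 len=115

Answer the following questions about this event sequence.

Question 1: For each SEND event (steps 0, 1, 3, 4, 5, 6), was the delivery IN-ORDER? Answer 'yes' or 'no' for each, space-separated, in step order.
Step 0: SEND seq=1000 -> in-order
Step 1: SEND seq=2000 -> in-order
Step 3: SEND seq=1132 -> out-of-order
Step 4: SEND seq=1079 -> in-order
Step 5: SEND seq=2010 -> in-order
Step 6: SEND seq=2158 -> in-order

Answer: yes yes no yes yes yes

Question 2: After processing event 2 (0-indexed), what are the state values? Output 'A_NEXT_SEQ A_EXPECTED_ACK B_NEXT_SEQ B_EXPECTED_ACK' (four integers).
After event 0: A_seq=1079 A_ack=2000 B_seq=2000 B_ack=1079
After event 1: A_seq=1079 A_ack=2010 B_seq=2010 B_ack=1079
After event 2: A_seq=1132 A_ack=2010 B_seq=2010 B_ack=1079

1132 2010 2010 1079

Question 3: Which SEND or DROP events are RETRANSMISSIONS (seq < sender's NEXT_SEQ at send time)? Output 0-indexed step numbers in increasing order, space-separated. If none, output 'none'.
Step 0: SEND seq=1000 -> fresh
Step 1: SEND seq=2000 -> fresh
Step 2: DROP seq=1079 -> fresh
Step 3: SEND seq=1132 -> fresh
Step 4: SEND seq=1079 -> retransmit
Step 5: SEND seq=2010 -> fresh
Step 6: SEND seq=2158 -> fresh

Answer: 4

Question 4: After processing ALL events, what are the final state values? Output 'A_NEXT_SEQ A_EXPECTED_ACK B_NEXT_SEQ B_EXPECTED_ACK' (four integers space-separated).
Answer: 1233 2273 2273 1233

Derivation:
After event 0: A_seq=1079 A_ack=2000 B_seq=2000 B_ack=1079
After event 1: A_seq=1079 A_ack=2010 B_seq=2010 B_ack=1079
After event 2: A_seq=1132 A_ack=2010 B_seq=2010 B_ack=1079
After event 3: A_seq=1233 A_ack=2010 B_seq=2010 B_ack=1079
After event 4: A_seq=1233 A_ack=2010 B_seq=2010 B_ack=1233
After event 5: A_seq=1233 A_ack=2158 B_seq=2158 B_ack=1233
After event 6: A_seq=1233 A_ack=2273 B_seq=2273 B_ack=1233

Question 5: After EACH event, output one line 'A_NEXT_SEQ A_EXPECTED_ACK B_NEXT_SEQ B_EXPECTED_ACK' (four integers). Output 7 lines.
1079 2000 2000 1079
1079 2010 2010 1079
1132 2010 2010 1079
1233 2010 2010 1079
1233 2010 2010 1233
1233 2158 2158 1233
1233 2273 2273 1233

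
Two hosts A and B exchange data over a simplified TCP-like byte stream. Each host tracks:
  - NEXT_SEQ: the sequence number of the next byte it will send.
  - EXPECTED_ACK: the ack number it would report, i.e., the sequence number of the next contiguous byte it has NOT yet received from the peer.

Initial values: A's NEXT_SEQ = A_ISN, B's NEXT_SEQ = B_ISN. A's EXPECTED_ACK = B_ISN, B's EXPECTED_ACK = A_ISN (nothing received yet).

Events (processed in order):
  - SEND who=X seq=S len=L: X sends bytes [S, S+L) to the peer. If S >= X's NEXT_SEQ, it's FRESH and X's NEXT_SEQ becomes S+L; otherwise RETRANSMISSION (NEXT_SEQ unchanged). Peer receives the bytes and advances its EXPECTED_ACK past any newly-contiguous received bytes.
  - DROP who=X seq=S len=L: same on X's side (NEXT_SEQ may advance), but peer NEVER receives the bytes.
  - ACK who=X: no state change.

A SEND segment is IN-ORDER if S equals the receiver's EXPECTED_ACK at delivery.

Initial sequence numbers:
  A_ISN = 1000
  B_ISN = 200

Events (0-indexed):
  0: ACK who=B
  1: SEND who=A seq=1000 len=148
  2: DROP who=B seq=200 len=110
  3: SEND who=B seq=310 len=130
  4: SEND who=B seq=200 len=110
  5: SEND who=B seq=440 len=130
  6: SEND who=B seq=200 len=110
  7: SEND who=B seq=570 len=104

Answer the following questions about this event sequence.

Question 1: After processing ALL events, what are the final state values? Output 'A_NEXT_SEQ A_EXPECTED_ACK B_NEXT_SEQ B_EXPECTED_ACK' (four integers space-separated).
Answer: 1148 674 674 1148

Derivation:
After event 0: A_seq=1000 A_ack=200 B_seq=200 B_ack=1000
After event 1: A_seq=1148 A_ack=200 B_seq=200 B_ack=1148
After event 2: A_seq=1148 A_ack=200 B_seq=310 B_ack=1148
After event 3: A_seq=1148 A_ack=200 B_seq=440 B_ack=1148
After event 4: A_seq=1148 A_ack=440 B_seq=440 B_ack=1148
After event 5: A_seq=1148 A_ack=570 B_seq=570 B_ack=1148
After event 6: A_seq=1148 A_ack=570 B_seq=570 B_ack=1148
After event 7: A_seq=1148 A_ack=674 B_seq=674 B_ack=1148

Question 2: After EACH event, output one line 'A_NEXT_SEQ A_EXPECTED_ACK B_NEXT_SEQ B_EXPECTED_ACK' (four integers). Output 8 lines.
1000 200 200 1000
1148 200 200 1148
1148 200 310 1148
1148 200 440 1148
1148 440 440 1148
1148 570 570 1148
1148 570 570 1148
1148 674 674 1148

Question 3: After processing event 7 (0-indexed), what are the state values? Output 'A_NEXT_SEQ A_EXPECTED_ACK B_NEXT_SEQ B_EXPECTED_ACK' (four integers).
After event 0: A_seq=1000 A_ack=200 B_seq=200 B_ack=1000
After event 1: A_seq=1148 A_ack=200 B_seq=200 B_ack=1148
After event 2: A_seq=1148 A_ack=200 B_seq=310 B_ack=1148
After event 3: A_seq=1148 A_ack=200 B_seq=440 B_ack=1148
After event 4: A_seq=1148 A_ack=440 B_seq=440 B_ack=1148
After event 5: A_seq=1148 A_ack=570 B_seq=570 B_ack=1148
After event 6: A_seq=1148 A_ack=570 B_seq=570 B_ack=1148
After event 7: A_seq=1148 A_ack=674 B_seq=674 B_ack=1148

1148 674 674 1148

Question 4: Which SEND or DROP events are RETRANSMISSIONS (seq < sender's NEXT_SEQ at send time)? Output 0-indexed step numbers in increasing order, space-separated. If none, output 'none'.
Answer: 4 6

Derivation:
Step 1: SEND seq=1000 -> fresh
Step 2: DROP seq=200 -> fresh
Step 3: SEND seq=310 -> fresh
Step 4: SEND seq=200 -> retransmit
Step 5: SEND seq=440 -> fresh
Step 6: SEND seq=200 -> retransmit
Step 7: SEND seq=570 -> fresh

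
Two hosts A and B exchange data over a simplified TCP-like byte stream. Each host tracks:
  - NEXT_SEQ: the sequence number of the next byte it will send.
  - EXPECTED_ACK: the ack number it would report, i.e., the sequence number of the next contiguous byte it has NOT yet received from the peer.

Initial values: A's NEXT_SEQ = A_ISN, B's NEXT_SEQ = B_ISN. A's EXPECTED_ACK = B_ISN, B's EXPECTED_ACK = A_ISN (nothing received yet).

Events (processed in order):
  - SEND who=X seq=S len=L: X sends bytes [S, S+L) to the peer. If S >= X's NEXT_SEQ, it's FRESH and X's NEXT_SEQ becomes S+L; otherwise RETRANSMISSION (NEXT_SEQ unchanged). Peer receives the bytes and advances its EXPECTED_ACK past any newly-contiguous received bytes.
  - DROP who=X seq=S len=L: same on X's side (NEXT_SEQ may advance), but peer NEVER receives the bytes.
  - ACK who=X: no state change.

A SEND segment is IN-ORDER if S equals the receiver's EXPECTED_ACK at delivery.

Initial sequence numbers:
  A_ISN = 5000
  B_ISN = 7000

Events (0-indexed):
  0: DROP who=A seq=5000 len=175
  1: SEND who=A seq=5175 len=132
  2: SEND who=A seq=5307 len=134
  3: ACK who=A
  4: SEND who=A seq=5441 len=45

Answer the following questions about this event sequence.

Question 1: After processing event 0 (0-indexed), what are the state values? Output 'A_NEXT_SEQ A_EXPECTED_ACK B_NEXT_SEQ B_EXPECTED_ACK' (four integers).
After event 0: A_seq=5175 A_ack=7000 B_seq=7000 B_ack=5000

5175 7000 7000 5000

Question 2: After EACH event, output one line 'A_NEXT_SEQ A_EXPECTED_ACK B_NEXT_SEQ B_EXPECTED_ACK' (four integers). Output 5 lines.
5175 7000 7000 5000
5307 7000 7000 5000
5441 7000 7000 5000
5441 7000 7000 5000
5486 7000 7000 5000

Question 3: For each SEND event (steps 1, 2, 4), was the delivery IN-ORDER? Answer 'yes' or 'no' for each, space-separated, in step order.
Answer: no no no

Derivation:
Step 1: SEND seq=5175 -> out-of-order
Step 2: SEND seq=5307 -> out-of-order
Step 4: SEND seq=5441 -> out-of-order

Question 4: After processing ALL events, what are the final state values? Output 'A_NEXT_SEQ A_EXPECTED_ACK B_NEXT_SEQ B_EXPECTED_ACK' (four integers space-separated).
Answer: 5486 7000 7000 5000

Derivation:
After event 0: A_seq=5175 A_ack=7000 B_seq=7000 B_ack=5000
After event 1: A_seq=5307 A_ack=7000 B_seq=7000 B_ack=5000
After event 2: A_seq=5441 A_ack=7000 B_seq=7000 B_ack=5000
After event 3: A_seq=5441 A_ack=7000 B_seq=7000 B_ack=5000
After event 4: A_seq=5486 A_ack=7000 B_seq=7000 B_ack=5000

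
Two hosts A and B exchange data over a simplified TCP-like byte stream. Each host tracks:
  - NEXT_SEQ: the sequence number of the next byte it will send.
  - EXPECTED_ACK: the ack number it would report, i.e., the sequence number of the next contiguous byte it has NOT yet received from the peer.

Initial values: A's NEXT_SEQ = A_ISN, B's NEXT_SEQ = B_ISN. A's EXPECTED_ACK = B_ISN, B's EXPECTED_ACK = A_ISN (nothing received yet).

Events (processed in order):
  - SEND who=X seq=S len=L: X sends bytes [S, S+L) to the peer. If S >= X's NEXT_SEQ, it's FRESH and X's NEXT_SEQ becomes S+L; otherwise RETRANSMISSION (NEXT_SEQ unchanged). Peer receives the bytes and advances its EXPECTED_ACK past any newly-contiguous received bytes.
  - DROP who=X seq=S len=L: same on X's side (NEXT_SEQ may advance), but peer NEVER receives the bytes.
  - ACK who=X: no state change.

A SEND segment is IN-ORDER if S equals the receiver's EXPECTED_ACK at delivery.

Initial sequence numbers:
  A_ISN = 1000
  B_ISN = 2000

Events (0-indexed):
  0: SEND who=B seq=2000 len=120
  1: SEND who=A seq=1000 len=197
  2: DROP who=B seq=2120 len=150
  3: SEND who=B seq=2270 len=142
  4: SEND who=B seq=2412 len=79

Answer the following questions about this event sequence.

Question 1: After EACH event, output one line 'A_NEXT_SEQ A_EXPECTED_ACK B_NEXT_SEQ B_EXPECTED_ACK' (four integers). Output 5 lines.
1000 2120 2120 1000
1197 2120 2120 1197
1197 2120 2270 1197
1197 2120 2412 1197
1197 2120 2491 1197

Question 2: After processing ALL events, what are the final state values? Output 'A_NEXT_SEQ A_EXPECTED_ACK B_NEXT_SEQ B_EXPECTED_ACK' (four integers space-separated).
After event 0: A_seq=1000 A_ack=2120 B_seq=2120 B_ack=1000
After event 1: A_seq=1197 A_ack=2120 B_seq=2120 B_ack=1197
After event 2: A_seq=1197 A_ack=2120 B_seq=2270 B_ack=1197
After event 3: A_seq=1197 A_ack=2120 B_seq=2412 B_ack=1197
After event 4: A_seq=1197 A_ack=2120 B_seq=2491 B_ack=1197

Answer: 1197 2120 2491 1197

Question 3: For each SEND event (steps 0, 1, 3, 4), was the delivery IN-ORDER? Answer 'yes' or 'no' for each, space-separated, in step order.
Step 0: SEND seq=2000 -> in-order
Step 1: SEND seq=1000 -> in-order
Step 3: SEND seq=2270 -> out-of-order
Step 4: SEND seq=2412 -> out-of-order

Answer: yes yes no no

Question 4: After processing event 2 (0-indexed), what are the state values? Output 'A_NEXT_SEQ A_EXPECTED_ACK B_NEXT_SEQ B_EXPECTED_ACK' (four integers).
After event 0: A_seq=1000 A_ack=2120 B_seq=2120 B_ack=1000
After event 1: A_seq=1197 A_ack=2120 B_seq=2120 B_ack=1197
After event 2: A_seq=1197 A_ack=2120 B_seq=2270 B_ack=1197

1197 2120 2270 1197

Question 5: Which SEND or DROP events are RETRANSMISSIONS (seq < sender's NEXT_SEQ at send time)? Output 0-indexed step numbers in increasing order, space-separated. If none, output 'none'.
Step 0: SEND seq=2000 -> fresh
Step 1: SEND seq=1000 -> fresh
Step 2: DROP seq=2120 -> fresh
Step 3: SEND seq=2270 -> fresh
Step 4: SEND seq=2412 -> fresh

Answer: none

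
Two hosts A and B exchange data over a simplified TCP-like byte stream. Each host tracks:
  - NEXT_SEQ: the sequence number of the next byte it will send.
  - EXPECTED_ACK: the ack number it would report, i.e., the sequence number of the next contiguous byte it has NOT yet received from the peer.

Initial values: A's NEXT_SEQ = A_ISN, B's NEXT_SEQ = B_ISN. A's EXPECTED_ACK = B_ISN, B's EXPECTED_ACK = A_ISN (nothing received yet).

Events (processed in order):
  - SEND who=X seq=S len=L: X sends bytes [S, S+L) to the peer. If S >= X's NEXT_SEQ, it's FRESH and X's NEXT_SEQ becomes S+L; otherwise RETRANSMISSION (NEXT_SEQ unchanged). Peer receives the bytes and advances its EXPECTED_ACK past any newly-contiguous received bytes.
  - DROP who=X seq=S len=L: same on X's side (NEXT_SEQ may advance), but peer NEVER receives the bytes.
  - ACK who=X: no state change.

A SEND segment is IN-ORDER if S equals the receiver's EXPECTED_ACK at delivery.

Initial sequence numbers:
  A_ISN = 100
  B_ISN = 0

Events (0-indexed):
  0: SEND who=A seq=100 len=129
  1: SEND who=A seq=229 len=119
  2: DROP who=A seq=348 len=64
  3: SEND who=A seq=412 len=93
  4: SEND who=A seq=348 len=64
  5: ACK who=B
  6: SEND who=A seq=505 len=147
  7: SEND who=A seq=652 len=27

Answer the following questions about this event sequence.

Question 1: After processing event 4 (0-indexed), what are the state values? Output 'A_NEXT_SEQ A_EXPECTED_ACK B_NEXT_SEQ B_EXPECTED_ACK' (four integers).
After event 0: A_seq=229 A_ack=0 B_seq=0 B_ack=229
After event 1: A_seq=348 A_ack=0 B_seq=0 B_ack=348
After event 2: A_seq=412 A_ack=0 B_seq=0 B_ack=348
After event 3: A_seq=505 A_ack=0 B_seq=0 B_ack=348
After event 4: A_seq=505 A_ack=0 B_seq=0 B_ack=505

505 0 0 505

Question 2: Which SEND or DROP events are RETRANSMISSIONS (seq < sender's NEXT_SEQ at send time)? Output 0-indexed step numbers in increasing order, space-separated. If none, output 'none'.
Answer: 4

Derivation:
Step 0: SEND seq=100 -> fresh
Step 1: SEND seq=229 -> fresh
Step 2: DROP seq=348 -> fresh
Step 3: SEND seq=412 -> fresh
Step 4: SEND seq=348 -> retransmit
Step 6: SEND seq=505 -> fresh
Step 7: SEND seq=652 -> fresh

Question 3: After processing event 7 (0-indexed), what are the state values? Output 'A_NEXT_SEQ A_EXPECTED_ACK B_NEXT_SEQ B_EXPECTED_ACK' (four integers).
After event 0: A_seq=229 A_ack=0 B_seq=0 B_ack=229
After event 1: A_seq=348 A_ack=0 B_seq=0 B_ack=348
After event 2: A_seq=412 A_ack=0 B_seq=0 B_ack=348
After event 3: A_seq=505 A_ack=0 B_seq=0 B_ack=348
After event 4: A_seq=505 A_ack=0 B_seq=0 B_ack=505
After event 5: A_seq=505 A_ack=0 B_seq=0 B_ack=505
After event 6: A_seq=652 A_ack=0 B_seq=0 B_ack=652
After event 7: A_seq=679 A_ack=0 B_seq=0 B_ack=679

679 0 0 679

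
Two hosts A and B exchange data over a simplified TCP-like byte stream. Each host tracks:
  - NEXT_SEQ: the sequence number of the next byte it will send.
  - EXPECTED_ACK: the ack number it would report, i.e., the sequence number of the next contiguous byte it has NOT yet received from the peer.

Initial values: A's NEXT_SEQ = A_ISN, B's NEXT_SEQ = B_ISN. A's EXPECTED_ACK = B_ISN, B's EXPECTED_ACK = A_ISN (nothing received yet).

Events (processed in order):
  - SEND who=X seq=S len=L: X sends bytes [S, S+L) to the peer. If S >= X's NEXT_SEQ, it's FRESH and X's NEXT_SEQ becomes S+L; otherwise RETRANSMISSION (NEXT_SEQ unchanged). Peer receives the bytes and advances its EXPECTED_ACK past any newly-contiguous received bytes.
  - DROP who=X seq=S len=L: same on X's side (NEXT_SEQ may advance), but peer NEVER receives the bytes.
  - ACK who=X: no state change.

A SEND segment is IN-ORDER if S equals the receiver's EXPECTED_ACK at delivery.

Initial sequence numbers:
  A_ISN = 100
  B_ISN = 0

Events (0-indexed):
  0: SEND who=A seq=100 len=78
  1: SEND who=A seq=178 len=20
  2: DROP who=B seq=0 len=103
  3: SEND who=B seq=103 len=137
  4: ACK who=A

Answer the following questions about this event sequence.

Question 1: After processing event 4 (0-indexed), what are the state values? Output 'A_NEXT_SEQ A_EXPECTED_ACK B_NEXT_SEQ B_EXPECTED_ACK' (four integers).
After event 0: A_seq=178 A_ack=0 B_seq=0 B_ack=178
After event 1: A_seq=198 A_ack=0 B_seq=0 B_ack=198
After event 2: A_seq=198 A_ack=0 B_seq=103 B_ack=198
After event 3: A_seq=198 A_ack=0 B_seq=240 B_ack=198
After event 4: A_seq=198 A_ack=0 B_seq=240 B_ack=198

198 0 240 198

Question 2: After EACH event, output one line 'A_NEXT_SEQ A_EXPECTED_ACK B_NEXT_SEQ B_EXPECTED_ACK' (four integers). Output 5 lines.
178 0 0 178
198 0 0 198
198 0 103 198
198 0 240 198
198 0 240 198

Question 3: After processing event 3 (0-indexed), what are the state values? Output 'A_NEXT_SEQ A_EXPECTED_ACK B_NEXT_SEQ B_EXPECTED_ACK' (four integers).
After event 0: A_seq=178 A_ack=0 B_seq=0 B_ack=178
After event 1: A_seq=198 A_ack=0 B_seq=0 B_ack=198
After event 2: A_seq=198 A_ack=0 B_seq=103 B_ack=198
After event 3: A_seq=198 A_ack=0 B_seq=240 B_ack=198

198 0 240 198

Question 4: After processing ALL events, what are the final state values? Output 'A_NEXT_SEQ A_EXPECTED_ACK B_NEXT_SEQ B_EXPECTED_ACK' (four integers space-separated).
Answer: 198 0 240 198

Derivation:
After event 0: A_seq=178 A_ack=0 B_seq=0 B_ack=178
After event 1: A_seq=198 A_ack=0 B_seq=0 B_ack=198
After event 2: A_seq=198 A_ack=0 B_seq=103 B_ack=198
After event 3: A_seq=198 A_ack=0 B_seq=240 B_ack=198
After event 4: A_seq=198 A_ack=0 B_seq=240 B_ack=198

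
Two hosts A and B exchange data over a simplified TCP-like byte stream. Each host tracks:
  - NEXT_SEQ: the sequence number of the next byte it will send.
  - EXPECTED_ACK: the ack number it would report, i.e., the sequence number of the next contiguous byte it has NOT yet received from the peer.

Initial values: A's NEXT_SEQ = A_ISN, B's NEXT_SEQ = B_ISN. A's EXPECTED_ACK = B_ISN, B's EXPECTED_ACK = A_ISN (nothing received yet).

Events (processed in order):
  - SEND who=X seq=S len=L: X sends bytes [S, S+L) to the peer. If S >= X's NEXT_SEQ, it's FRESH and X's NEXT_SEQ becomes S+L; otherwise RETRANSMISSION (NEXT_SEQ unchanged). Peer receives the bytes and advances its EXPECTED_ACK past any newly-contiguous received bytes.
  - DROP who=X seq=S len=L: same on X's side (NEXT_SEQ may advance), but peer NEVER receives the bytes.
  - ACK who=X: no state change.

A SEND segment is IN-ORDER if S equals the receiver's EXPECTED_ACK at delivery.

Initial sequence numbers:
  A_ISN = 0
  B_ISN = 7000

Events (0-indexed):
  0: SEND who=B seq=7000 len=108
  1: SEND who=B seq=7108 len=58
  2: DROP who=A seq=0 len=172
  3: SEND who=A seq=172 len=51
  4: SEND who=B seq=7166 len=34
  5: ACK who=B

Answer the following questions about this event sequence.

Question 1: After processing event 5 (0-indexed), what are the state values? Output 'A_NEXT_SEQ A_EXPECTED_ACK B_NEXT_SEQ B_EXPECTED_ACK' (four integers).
After event 0: A_seq=0 A_ack=7108 B_seq=7108 B_ack=0
After event 1: A_seq=0 A_ack=7166 B_seq=7166 B_ack=0
After event 2: A_seq=172 A_ack=7166 B_seq=7166 B_ack=0
After event 3: A_seq=223 A_ack=7166 B_seq=7166 B_ack=0
After event 4: A_seq=223 A_ack=7200 B_seq=7200 B_ack=0
After event 5: A_seq=223 A_ack=7200 B_seq=7200 B_ack=0

223 7200 7200 0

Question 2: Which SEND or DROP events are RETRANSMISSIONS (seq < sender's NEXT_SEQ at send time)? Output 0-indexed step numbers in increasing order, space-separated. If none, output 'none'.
Step 0: SEND seq=7000 -> fresh
Step 1: SEND seq=7108 -> fresh
Step 2: DROP seq=0 -> fresh
Step 3: SEND seq=172 -> fresh
Step 4: SEND seq=7166 -> fresh

Answer: none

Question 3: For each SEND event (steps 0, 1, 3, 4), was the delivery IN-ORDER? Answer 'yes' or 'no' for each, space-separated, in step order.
Answer: yes yes no yes

Derivation:
Step 0: SEND seq=7000 -> in-order
Step 1: SEND seq=7108 -> in-order
Step 3: SEND seq=172 -> out-of-order
Step 4: SEND seq=7166 -> in-order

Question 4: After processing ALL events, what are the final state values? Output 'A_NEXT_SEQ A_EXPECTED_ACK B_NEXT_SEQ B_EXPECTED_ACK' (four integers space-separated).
Answer: 223 7200 7200 0

Derivation:
After event 0: A_seq=0 A_ack=7108 B_seq=7108 B_ack=0
After event 1: A_seq=0 A_ack=7166 B_seq=7166 B_ack=0
After event 2: A_seq=172 A_ack=7166 B_seq=7166 B_ack=0
After event 3: A_seq=223 A_ack=7166 B_seq=7166 B_ack=0
After event 4: A_seq=223 A_ack=7200 B_seq=7200 B_ack=0
After event 5: A_seq=223 A_ack=7200 B_seq=7200 B_ack=0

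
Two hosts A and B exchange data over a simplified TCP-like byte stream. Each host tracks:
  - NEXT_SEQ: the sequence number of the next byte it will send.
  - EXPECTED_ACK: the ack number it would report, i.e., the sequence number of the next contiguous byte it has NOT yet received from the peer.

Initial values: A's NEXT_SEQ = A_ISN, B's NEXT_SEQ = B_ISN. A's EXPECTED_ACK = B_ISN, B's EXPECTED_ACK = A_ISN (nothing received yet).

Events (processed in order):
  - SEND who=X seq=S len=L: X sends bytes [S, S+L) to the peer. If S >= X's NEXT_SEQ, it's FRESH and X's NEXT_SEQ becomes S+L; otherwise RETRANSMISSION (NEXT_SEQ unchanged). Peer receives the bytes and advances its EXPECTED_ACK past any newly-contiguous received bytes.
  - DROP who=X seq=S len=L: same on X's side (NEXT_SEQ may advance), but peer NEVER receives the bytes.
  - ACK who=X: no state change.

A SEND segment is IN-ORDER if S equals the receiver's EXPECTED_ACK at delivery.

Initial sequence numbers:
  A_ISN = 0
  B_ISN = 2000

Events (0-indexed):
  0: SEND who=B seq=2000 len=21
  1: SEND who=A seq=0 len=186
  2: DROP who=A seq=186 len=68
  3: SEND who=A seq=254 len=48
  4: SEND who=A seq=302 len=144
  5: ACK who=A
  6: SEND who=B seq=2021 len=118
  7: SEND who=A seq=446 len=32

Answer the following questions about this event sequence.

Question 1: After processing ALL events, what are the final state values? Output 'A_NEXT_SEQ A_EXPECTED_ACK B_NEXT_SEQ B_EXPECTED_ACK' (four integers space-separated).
After event 0: A_seq=0 A_ack=2021 B_seq=2021 B_ack=0
After event 1: A_seq=186 A_ack=2021 B_seq=2021 B_ack=186
After event 2: A_seq=254 A_ack=2021 B_seq=2021 B_ack=186
After event 3: A_seq=302 A_ack=2021 B_seq=2021 B_ack=186
After event 4: A_seq=446 A_ack=2021 B_seq=2021 B_ack=186
After event 5: A_seq=446 A_ack=2021 B_seq=2021 B_ack=186
After event 6: A_seq=446 A_ack=2139 B_seq=2139 B_ack=186
After event 7: A_seq=478 A_ack=2139 B_seq=2139 B_ack=186

Answer: 478 2139 2139 186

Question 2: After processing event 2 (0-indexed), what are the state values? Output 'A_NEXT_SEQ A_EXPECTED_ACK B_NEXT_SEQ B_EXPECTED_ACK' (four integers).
After event 0: A_seq=0 A_ack=2021 B_seq=2021 B_ack=0
After event 1: A_seq=186 A_ack=2021 B_seq=2021 B_ack=186
After event 2: A_seq=254 A_ack=2021 B_seq=2021 B_ack=186

254 2021 2021 186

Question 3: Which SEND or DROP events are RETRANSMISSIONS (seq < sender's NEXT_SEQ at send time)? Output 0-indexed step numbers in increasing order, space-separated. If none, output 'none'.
Answer: none

Derivation:
Step 0: SEND seq=2000 -> fresh
Step 1: SEND seq=0 -> fresh
Step 2: DROP seq=186 -> fresh
Step 3: SEND seq=254 -> fresh
Step 4: SEND seq=302 -> fresh
Step 6: SEND seq=2021 -> fresh
Step 7: SEND seq=446 -> fresh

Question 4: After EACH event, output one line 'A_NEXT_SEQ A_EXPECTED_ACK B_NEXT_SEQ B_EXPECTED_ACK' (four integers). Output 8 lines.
0 2021 2021 0
186 2021 2021 186
254 2021 2021 186
302 2021 2021 186
446 2021 2021 186
446 2021 2021 186
446 2139 2139 186
478 2139 2139 186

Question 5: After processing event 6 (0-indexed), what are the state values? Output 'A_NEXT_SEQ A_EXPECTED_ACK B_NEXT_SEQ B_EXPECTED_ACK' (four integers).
After event 0: A_seq=0 A_ack=2021 B_seq=2021 B_ack=0
After event 1: A_seq=186 A_ack=2021 B_seq=2021 B_ack=186
After event 2: A_seq=254 A_ack=2021 B_seq=2021 B_ack=186
After event 3: A_seq=302 A_ack=2021 B_seq=2021 B_ack=186
After event 4: A_seq=446 A_ack=2021 B_seq=2021 B_ack=186
After event 5: A_seq=446 A_ack=2021 B_seq=2021 B_ack=186
After event 6: A_seq=446 A_ack=2139 B_seq=2139 B_ack=186

446 2139 2139 186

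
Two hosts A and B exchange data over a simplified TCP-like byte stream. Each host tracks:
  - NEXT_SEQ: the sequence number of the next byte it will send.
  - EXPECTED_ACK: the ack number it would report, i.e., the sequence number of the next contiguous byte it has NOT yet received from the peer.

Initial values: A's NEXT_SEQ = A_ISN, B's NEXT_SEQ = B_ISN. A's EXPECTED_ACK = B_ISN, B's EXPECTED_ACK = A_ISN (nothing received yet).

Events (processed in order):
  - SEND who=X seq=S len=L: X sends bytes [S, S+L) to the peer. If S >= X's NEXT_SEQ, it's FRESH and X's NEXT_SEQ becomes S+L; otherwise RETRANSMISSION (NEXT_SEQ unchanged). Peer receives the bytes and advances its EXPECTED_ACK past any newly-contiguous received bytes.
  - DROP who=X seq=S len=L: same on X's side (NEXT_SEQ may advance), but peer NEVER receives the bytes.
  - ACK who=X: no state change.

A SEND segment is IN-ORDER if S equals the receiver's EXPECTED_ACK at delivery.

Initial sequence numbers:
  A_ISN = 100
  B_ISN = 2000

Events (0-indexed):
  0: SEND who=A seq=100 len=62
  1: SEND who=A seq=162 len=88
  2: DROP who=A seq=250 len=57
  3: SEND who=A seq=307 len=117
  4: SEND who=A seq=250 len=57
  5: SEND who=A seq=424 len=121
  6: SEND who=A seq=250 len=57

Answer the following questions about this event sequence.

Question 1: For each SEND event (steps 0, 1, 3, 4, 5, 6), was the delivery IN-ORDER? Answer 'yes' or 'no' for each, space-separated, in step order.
Step 0: SEND seq=100 -> in-order
Step 1: SEND seq=162 -> in-order
Step 3: SEND seq=307 -> out-of-order
Step 4: SEND seq=250 -> in-order
Step 5: SEND seq=424 -> in-order
Step 6: SEND seq=250 -> out-of-order

Answer: yes yes no yes yes no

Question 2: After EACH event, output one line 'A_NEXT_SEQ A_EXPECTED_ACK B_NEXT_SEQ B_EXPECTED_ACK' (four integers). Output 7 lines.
162 2000 2000 162
250 2000 2000 250
307 2000 2000 250
424 2000 2000 250
424 2000 2000 424
545 2000 2000 545
545 2000 2000 545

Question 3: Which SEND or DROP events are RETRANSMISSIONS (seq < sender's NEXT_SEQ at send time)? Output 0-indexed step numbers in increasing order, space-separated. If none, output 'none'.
Answer: 4 6

Derivation:
Step 0: SEND seq=100 -> fresh
Step 1: SEND seq=162 -> fresh
Step 2: DROP seq=250 -> fresh
Step 3: SEND seq=307 -> fresh
Step 4: SEND seq=250 -> retransmit
Step 5: SEND seq=424 -> fresh
Step 6: SEND seq=250 -> retransmit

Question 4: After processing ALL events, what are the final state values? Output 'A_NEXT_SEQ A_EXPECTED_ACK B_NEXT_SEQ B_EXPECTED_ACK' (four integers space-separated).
Answer: 545 2000 2000 545

Derivation:
After event 0: A_seq=162 A_ack=2000 B_seq=2000 B_ack=162
After event 1: A_seq=250 A_ack=2000 B_seq=2000 B_ack=250
After event 2: A_seq=307 A_ack=2000 B_seq=2000 B_ack=250
After event 3: A_seq=424 A_ack=2000 B_seq=2000 B_ack=250
After event 4: A_seq=424 A_ack=2000 B_seq=2000 B_ack=424
After event 5: A_seq=545 A_ack=2000 B_seq=2000 B_ack=545
After event 6: A_seq=545 A_ack=2000 B_seq=2000 B_ack=545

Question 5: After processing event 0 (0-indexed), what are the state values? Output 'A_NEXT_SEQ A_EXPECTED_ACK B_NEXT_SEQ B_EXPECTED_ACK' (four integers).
After event 0: A_seq=162 A_ack=2000 B_seq=2000 B_ack=162

162 2000 2000 162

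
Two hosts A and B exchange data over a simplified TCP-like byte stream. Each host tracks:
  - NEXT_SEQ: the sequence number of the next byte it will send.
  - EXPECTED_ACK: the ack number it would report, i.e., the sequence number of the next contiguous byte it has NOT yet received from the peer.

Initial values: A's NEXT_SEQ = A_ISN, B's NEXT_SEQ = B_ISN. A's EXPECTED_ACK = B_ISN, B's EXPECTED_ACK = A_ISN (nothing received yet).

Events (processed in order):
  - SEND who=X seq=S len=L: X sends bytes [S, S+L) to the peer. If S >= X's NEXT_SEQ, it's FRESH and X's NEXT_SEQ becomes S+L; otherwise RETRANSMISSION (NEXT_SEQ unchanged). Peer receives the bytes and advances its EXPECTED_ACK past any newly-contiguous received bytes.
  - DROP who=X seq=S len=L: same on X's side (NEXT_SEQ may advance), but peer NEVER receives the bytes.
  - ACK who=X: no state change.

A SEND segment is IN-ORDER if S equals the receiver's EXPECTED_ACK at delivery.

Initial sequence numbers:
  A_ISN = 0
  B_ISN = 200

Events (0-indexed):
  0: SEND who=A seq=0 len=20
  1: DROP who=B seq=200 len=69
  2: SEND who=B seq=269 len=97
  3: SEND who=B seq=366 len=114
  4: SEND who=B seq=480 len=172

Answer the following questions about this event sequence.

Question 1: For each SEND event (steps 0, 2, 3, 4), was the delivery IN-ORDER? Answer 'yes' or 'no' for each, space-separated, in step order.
Step 0: SEND seq=0 -> in-order
Step 2: SEND seq=269 -> out-of-order
Step 3: SEND seq=366 -> out-of-order
Step 4: SEND seq=480 -> out-of-order

Answer: yes no no no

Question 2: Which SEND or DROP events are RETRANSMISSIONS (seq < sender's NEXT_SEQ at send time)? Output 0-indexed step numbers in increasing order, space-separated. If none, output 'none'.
Step 0: SEND seq=0 -> fresh
Step 1: DROP seq=200 -> fresh
Step 2: SEND seq=269 -> fresh
Step 3: SEND seq=366 -> fresh
Step 4: SEND seq=480 -> fresh

Answer: none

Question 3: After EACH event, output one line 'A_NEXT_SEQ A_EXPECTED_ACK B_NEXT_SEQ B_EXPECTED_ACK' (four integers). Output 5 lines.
20 200 200 20
20 200 269 20
20 200 366 20
20 200 480 20
20 200 652 20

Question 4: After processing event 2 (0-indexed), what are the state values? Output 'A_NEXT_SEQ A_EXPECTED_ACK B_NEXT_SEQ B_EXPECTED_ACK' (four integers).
After event 0: A_seq=20 A_ack=200 B_seq=200 B_ack=20
After event 1: A_seq=20 A_ack=200 B_seq=269 B_ack=20
After event 2: A_seq=20 A_ack=200 B_seq=366 B_ack=20

20 200 366 20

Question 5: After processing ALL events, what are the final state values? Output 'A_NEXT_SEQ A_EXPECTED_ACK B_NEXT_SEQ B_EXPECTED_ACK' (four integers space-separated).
After event 0: A_seq=20 A_ack=200 B_seq=200 B_ack=20
After event 1: A_seq=20 A_ack=200 B_seq=269 B_ack=20
After event 2: A_seq=20 A_ack=200 B_seq=366 B_ack=20
After event 3: A_seq=20 A_ack=200 B_seq=480 B_ack=20
After event 4: A_seq=20 A_ack=200 B_seq=652 B_ack=20

Answer: 20 200 652 20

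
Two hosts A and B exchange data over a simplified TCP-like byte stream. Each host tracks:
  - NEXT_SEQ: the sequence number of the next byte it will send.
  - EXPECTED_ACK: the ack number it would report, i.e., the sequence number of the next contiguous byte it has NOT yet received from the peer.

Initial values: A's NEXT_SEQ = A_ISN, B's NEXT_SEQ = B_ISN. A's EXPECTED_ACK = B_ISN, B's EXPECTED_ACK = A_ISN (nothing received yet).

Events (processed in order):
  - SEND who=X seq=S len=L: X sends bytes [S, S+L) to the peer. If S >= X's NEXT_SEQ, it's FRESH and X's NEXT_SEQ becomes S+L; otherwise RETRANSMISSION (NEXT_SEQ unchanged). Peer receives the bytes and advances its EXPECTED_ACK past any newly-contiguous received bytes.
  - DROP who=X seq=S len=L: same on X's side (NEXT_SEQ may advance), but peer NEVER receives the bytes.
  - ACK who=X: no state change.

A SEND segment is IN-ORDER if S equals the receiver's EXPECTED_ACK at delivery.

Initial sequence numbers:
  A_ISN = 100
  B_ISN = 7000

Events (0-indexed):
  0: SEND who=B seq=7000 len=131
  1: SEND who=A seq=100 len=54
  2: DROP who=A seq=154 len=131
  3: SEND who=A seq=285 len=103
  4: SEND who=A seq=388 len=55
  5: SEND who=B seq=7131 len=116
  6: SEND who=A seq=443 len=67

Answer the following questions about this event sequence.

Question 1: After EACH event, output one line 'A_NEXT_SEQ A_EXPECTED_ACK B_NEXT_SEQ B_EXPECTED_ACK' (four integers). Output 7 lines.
100 7131 7131 100
154 7131 7131 154
285 7131 7131 154
388 7131 7131 154
443 7131 7131 154
443 7247 7247 154
510 7247 7247 154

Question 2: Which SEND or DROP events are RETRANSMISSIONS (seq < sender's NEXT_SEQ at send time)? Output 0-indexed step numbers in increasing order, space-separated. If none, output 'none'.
Answer: none

Derivation:
Step 0: SEND seq=7000 -> fresh
Step 1: SEND seq=100 -> fresh
Step 2: DROP seq=154 -> fresh
Step 3: SEND seq=285 -> fresh
Step 4: SEND seq=388 -> fresh
Step 5: SEND seq=7131 -> fresh
Step 6: SEND seq=443 -> fresh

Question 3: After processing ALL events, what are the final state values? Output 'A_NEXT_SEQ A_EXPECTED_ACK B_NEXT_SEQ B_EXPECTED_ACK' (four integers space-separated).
After event 0: A_seq=100 A_ack=7131 B_seq=7131 B_ack=100
After event 1: A_seq=154 A_ack=7131 B_seq=7131 B_ack=154
After event 2: A_seq=285 A_ack=7131 B_seq=7131 B_ack=154
After event 3: A_seq=388 A_ack=7131 B_seq=7131 B_ack=154
After event 4: A_seq=443 A_ack=7131 B_seq=7131 B_ack=154
After event 5: A_seq=443 A_ack=7247 B_seq=7247 B_ack=154
After event 6: A_seq=510 A_ack=7247 B_seq=7247 B_ack=154

Answer: 510 7247 7247 154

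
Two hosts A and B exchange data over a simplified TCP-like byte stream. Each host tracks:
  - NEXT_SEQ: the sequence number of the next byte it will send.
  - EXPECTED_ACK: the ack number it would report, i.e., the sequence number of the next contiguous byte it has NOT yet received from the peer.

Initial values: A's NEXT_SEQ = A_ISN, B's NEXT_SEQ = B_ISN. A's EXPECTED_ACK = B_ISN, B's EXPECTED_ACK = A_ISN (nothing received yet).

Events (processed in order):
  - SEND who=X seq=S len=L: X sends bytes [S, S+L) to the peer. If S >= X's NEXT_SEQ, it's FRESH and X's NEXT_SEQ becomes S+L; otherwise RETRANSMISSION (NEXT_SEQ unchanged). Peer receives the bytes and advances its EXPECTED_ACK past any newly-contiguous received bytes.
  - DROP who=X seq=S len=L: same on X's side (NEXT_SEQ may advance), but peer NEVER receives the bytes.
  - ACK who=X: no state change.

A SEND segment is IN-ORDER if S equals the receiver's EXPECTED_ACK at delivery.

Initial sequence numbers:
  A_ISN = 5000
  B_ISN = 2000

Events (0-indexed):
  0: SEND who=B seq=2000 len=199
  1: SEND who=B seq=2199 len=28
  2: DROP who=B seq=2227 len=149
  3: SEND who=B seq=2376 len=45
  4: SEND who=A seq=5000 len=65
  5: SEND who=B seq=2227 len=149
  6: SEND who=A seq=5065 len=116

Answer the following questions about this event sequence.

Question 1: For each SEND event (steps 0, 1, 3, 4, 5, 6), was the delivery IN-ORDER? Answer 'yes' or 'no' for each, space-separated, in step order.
Step 0: SEND seq=2000 -> in-order
Step 1: SEND seq=2199 -> in-order
Step 3: SEND seq=2376 -> out-of-order
Step 4: SEND seq=5000 -> in-order
Step 5: SEND seq=2227 -> in-order
Step 6: SEND seq=5065 -> in-order

Answer: yes yes no yes yes yes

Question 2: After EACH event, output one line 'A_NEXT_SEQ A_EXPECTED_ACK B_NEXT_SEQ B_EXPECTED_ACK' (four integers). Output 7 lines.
5000 2199 2199 5000
5000 2227 2227 5000
5000 2227 2376 5000
5000 2227 2421 5000
5065 2227 2421 5065
5065 2421 2421 5065
5181 2421 2421 5181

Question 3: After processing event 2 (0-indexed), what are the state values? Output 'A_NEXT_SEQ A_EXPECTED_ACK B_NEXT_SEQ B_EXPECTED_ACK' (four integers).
After event 0: A_seq=5000 A_ack=2199 B_seq=2199 B_ack=5000
After event 1: A_seq=5000 A_ack=2227 B_seq=2227 B_ack=5000
After event 2: A_seq=5000 A_ack=2227 B_seq=2376 B_ack=5000

5000 2227 2376 5000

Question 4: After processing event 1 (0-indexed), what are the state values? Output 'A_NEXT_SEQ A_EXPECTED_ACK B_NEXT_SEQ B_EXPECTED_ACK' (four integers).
After event 0: A_seq=5000 A_ack=2199 B_seq=2199 B_ack=5000
After event 1: A_seq=5000 A_ack=2227 B_seq=2227 B_ack=5000

5000 2227 2227 5000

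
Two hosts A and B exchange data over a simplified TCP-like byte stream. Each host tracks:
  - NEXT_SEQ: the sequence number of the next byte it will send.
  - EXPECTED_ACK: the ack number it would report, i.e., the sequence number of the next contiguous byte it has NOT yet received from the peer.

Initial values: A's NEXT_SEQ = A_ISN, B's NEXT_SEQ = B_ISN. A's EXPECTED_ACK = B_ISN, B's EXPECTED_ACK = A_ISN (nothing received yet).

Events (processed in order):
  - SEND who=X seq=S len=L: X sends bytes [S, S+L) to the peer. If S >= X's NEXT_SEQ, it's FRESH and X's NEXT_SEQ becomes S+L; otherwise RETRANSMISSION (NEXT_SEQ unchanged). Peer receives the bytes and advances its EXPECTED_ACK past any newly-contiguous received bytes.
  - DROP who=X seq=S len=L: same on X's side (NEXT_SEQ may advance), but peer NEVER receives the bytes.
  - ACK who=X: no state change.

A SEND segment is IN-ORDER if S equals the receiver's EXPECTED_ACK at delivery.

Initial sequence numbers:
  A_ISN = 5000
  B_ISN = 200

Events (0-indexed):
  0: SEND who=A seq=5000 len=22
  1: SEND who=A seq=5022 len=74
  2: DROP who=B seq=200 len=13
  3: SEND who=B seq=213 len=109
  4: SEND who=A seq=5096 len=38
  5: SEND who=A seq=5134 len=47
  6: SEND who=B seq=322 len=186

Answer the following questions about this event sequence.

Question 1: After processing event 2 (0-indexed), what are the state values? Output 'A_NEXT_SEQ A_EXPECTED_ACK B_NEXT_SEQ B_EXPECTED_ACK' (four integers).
After event 0: A_seq=5022 A_ack=200 B_seq=200 B_ack=5022
After event 1: A_seq=5096 A_ack=200 B_seq=200 B_ack=5096
After event 2: A_seq=5096 A_ack=200 B_seq=213 B_ack=5096

5096 200 213 5096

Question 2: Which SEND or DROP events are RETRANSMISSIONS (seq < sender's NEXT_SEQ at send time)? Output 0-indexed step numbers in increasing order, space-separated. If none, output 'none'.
Step 0: SEND seq=5000 -> fresh
Step 1: SEND seq=5022 -> fresh
Step 2: DROP seq=200 -> fresh
Step 3: SEND seq=213 -> fresh
Step 4: SEND seq=5096 -> fresh
Step 5: SEND seq=5134 -> fresh
Step 6: SEND seq=322 -> fresh

Answer: none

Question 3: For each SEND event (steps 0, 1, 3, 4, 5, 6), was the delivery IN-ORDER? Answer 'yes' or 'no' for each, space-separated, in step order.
Answer: yes yes no yes yes no

Derivation:
Step 0: SEND seq=5000 -> in-order
Step 1: SEND seq=5022 -> in-order
Step 3: SEND seq=213 -> out-of-order
Step 4: SEND seq=5096 -> in-order
Step 5: SEND seq=5134 -> in-order
Step 6: SEND seq=322 -> out-of-order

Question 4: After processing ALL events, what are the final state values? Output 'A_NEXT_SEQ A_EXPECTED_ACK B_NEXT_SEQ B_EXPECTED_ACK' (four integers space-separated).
Answer: 5181 200 508 5181

Derivation:
After event 0: A_seq=5022 A_ack=200 B_seq=200 B_ack=5022
After event 1: A_seq=5096 A_ack=200 B_seq=200 B_ack=5096
After event 2: A_seq=5096 A_ack=200 B_seq=213 B_ack=5096
After event 3: A_seq=5096 A_ack=200 B_seq=322 B_ack=5096
After event 4: A_seq=5134 A_ack=200 B_seq=322 B_ack=5134
After event 5: A_seq=5181 A_ack=200 B_seq=322 B_ack=5181
After event 6: A_seq=5181 A_ack=200 B_seq=508 B_ack=5181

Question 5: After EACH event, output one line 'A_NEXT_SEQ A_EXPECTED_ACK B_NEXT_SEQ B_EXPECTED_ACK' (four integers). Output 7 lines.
5022 200 200 5022
5096 200 200 5096
5096 200 213 5096
5096 200 322 5096
5134 200 322 5134
5181 200 322 5181
5181 200 508 5181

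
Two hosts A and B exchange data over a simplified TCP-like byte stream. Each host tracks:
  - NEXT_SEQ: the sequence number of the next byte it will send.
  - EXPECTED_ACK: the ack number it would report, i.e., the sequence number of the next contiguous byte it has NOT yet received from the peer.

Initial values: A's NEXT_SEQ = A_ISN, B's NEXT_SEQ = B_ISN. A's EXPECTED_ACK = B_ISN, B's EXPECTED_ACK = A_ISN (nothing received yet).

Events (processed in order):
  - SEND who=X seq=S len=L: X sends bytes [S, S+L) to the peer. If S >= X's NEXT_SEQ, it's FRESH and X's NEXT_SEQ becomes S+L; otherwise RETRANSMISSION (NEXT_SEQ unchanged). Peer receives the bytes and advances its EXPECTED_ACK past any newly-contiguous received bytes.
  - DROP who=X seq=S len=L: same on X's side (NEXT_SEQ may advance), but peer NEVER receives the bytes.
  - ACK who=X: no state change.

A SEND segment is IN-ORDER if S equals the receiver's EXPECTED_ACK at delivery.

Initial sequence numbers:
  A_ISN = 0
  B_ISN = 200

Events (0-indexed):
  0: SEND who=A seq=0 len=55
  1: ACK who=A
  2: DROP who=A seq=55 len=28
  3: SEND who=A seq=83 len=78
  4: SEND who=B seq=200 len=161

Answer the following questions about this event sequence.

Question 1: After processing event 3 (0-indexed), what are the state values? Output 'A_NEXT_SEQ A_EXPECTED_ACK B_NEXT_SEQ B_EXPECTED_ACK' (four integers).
After event 0: A_seq=55 A_ack=200 B_seq=200 B_ack=55
After event 1: A_seq=55 A_ack=200 B_seq=200 B_ack=55
After event 2: A_seq=83 A_ack=200 B_seq=200 B_ack=55
After event 3: A_seq=161 A_ack=200 B_seq=200 B_ack=55

161 200 200 55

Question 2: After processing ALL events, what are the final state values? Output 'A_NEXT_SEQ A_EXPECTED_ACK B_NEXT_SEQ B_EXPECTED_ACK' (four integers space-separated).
Answer: 161 361 361 55

Derivation:
After event 0: A_seq=55 A_ack=200 B_seq=200 B_ack=55
After event 1: A_seq=55 A_ack=200 B_seq=200 B_ack=55
After event 2: A_seq=83 A_ack=200 B_seq=200 B_ack=55
After event 3: A_seq=161 A_ack=200 B_seq=200 B_ack=55
After event 4: A_seq=161 A_ack=361 B_seq=361 B_ack=55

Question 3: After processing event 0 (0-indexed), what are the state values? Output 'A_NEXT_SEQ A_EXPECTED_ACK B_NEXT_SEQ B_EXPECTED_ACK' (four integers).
After event 0: A_seq=55 A_ack=200 B_seq=200 B_ack=55

55 200 200 55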